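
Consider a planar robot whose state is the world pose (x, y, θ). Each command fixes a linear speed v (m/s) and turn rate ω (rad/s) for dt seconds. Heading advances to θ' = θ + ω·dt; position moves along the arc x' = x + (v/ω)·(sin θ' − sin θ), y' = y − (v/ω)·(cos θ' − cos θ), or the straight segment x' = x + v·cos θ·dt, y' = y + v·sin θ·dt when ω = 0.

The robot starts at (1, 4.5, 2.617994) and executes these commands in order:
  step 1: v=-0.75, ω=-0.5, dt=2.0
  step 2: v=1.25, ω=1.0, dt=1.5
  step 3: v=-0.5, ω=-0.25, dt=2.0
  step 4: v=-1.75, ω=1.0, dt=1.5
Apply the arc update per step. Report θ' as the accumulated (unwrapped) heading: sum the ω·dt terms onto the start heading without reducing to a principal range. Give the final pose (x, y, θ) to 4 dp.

step 1: θ'=1.6180 (R=1.5000) → pose (1.7483, 3.2717, 1.6180)
step 2: θ'=3.1180 (R=1.2500) → pose (0.5292, 4.4624, 3.1180)
step 3: θ'=2.6180 (R=2.0000) → pose (1.4820, 4.1950, 2.6180)
step 4: θ'=4.1180 (R=-1.7500) → pose (3.8069, 4.7305, 4.1180)

(3.8069, 4.7305, 4.1180)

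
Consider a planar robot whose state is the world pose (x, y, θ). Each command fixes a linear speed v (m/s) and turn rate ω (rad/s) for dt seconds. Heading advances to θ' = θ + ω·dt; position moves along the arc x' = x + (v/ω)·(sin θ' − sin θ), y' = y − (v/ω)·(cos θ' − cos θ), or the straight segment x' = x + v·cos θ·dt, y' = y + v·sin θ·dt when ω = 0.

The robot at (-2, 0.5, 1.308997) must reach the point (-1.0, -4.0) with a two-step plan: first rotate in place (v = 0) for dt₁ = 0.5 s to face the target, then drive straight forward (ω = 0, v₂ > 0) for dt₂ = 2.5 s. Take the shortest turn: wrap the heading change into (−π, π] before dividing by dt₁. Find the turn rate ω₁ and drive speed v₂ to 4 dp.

heading to target = atan2(-4−0.5, -1−-2) = -1.3521
Δθ = wrap(-1.3521 − 1.3090) = -2.6611; ω₁ = Δθ/dt₁ = -5.3222
distance = √((-1−-2)² + (-4−0.5)²) = 4.6098; v₂ = distance/dt₂ = 1.8439

ω₁ = -5.3222, v₂ = 1.8439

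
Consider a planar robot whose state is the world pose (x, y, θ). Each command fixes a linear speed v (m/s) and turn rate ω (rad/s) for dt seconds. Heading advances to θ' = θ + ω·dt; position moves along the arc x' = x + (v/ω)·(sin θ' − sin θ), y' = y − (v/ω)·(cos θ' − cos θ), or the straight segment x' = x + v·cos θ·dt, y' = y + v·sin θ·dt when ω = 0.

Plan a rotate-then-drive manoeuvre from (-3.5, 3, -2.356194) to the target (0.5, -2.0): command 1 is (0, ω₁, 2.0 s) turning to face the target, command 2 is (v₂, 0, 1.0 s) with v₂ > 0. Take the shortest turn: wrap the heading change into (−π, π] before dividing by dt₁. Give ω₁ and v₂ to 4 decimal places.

ω₁ = 0.7301, v₂ = 6.4031

heading to target = atan2(-2−3, 0.5−-3.5) = -0.8961
Δθ = wrap(-0.8961 − -2.3562) = 1.4601; ω₁ = Δθ/dt₁ = 0.7301
distance = √((0.5−-3.5)² + (-2−3)²) = 6.4031; v₂ = distance/dt₂ = 6.4031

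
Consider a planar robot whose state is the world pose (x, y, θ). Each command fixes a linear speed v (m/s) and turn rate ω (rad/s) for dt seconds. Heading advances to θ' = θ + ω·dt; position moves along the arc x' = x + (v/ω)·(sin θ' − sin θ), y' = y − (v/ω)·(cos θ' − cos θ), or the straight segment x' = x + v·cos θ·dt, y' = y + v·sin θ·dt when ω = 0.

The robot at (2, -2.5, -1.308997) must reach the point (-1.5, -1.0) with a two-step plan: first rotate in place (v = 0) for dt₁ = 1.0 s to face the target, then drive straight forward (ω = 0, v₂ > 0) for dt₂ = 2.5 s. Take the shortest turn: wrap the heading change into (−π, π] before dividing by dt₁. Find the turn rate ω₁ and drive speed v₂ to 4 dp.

heading to target = atan2(-1−-2.5, -1.5−2) = 2.7367
Δθ = wrap(2.7367 − -1.3090) = -2.2375; ω₁ = Δθ/dt₁ = -2.2375
distance = √((-1.5−2)² + (-1−-2.5)²) = 3.8079; v₂ = distance/dt₂ = 1.5232

ω₁ = -2.2375, v₂ = 1.5232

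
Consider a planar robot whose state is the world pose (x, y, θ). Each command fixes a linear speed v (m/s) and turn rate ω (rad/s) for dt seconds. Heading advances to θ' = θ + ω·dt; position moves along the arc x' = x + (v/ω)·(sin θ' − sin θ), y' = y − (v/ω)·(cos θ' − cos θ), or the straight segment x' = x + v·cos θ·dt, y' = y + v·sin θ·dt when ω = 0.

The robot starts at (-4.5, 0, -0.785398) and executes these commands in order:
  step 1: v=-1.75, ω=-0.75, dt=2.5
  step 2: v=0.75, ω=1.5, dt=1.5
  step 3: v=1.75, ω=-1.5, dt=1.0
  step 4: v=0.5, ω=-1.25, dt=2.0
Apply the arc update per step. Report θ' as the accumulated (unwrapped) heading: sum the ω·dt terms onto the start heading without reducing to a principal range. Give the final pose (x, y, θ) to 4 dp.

(-4.0226, 1.3724, -4.4104)

step 1: θ'=-2.6604 (R=2.3333) → pose (-3.9300, 3.7183, -2.6604)
step 2: θ'=-0.4104 (R=0.5000) → pose (-3.8981, 2.8166, -0.4104)
step 3: θ'=-1.9104 (R=-1.1667) → pose (-3.2635, 1.3582, -1.9104)
step 4: θ'=-4.4104 (R=-0.4000) → pose (-4.0226, 1.3724, -4.4104)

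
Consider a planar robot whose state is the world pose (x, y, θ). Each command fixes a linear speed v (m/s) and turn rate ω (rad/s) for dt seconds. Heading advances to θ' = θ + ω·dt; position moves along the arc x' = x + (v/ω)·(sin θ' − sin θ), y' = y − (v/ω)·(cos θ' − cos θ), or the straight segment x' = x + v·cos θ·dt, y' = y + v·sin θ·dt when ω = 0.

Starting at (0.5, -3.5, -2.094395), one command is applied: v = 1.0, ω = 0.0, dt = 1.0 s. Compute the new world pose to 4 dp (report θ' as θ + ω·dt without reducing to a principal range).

(0.0000, -4.3660, -2.0944)

θ' = -2.0944 + 0.0·1.0 = -2.0944
ω = 0 → straight: x' = 0.5 + 1.0·cos(-2.0944)·1.0 = 0.0000
y' = -3.5 + 1.0·sin(-2.0944)·1.0 = -4.3660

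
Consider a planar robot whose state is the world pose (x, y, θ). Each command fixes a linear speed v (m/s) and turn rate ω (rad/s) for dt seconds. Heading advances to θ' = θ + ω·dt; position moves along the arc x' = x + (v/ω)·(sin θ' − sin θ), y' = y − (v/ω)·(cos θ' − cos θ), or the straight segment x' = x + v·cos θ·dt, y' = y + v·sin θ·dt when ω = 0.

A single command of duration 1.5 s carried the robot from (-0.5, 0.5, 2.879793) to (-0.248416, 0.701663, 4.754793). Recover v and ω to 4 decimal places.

Δθ = 4.754793 − 2.879793 = 1.875000
ω = Δθ/dt = 1.875000/1.5 = 1.2500
R = Δx/(sin θ' − sin θ) = -0.2000
v = R·ω = -0.2000·1.2500 = -0.2500

v = -0.2500, ω = 1.2500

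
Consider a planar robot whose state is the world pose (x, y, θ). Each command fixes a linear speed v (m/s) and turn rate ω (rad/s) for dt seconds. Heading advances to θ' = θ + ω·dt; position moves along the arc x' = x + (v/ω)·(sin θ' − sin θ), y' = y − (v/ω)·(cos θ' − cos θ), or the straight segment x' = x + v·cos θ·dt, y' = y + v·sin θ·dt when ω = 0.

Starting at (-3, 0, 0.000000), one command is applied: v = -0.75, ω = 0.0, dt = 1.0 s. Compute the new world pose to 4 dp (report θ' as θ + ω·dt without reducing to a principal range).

(-3.7500, 0.0000, 0.0000)

θ' = 0.0000 + 0.0·1.0 = 0.0000
ω = 0 → straight: x' = -3 + -0.75·cos(0.0000)·1.0 = -3.7500
y' = 0 + -0.75·sin(0.0000)·1.0 = 0.0000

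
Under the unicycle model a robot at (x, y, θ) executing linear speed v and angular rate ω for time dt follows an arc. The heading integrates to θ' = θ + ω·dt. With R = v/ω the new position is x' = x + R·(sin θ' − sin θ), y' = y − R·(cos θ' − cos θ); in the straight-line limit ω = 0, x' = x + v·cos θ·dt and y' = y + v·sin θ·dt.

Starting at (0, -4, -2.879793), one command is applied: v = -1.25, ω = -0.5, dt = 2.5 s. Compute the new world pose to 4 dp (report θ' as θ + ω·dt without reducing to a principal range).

(2.7346, -5.0393, -4.1298)

θ' = -2.8798 + -0.5·2.5 = -4.1298
R = v/ω = -1.25/-0.5 = 2.5000
x' = 0 + 2.5000·(sin -4.1298 − sin -2.8798) = 2.7346
y' = -4 − 2.5000·(cos -4.1298 − cos -2.8798) = -5.0393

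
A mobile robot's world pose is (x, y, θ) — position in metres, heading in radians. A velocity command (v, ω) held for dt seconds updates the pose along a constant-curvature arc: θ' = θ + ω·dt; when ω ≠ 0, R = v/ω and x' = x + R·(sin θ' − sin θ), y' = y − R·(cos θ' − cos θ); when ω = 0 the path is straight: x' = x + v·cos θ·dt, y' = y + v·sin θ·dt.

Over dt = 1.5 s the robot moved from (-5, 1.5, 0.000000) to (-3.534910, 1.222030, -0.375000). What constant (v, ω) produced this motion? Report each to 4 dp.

Δθ = -0.375000 − 0.000000 = -0.375000
ω = Δθ/dt = -0.375000/1.5 = -0.2500
R = Δx/(sin θ' − sin θ) = -4.0000
v = R·ω = -4.0000·-0.2500 = 1.0000

v = 1.0000, ω = -0.2500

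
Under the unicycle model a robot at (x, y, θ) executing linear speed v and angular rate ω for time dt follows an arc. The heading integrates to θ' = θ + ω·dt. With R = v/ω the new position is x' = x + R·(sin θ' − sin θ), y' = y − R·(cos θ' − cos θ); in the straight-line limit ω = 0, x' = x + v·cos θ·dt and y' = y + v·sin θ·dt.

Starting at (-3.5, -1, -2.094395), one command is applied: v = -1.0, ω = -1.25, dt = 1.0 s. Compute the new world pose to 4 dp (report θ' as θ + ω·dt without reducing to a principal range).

θ' = -2.0944 + -1.25·1.0 = -3.3444
R = v/ω = -1.0/-1.25 = 0.8000
x' = -3.5 + 0.8000·(sin -3.3444 − sin -2.0944) = -2.6460
y' = -1 − 0.8000·(cos -3.3444 − cos -2.0944) = -0.6164

(-2.6460, -0.6164, -3.3444)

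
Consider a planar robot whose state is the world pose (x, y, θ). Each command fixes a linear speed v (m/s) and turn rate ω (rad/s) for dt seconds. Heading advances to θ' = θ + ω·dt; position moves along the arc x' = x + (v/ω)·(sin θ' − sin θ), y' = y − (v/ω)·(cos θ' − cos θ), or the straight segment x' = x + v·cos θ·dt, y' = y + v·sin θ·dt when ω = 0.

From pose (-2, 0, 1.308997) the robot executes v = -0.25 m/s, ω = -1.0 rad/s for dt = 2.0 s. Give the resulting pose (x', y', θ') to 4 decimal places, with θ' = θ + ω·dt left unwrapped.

θ' = 1.3090 + -1.0·2.0 = -0.6910
R = v/ω = -0.25/-1.0 = 0.2500
x' = -2 + 0.2500·(sin -0.6910 − sin 1.3090) = -2.4008
y' = 0 − 0.2500·(cos -0.6910 − cos 1.3090) = -0.1279

(-2.4008, -0.1279, -0.6910)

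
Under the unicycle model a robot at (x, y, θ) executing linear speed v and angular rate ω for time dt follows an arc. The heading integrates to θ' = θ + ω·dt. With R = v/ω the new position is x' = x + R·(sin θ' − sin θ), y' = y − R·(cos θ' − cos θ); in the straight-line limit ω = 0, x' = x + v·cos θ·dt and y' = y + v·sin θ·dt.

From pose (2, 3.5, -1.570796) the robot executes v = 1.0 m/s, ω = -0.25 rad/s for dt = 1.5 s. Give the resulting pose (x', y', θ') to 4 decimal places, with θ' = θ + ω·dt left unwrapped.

(1.7220, 2.0349, -1.9458)

θ' = -1.5708 + -0.25·1.5 = -1.9458
R = v/ω = 1.0/-0.25 = -4.0000
x' = 2 + -4.0000·(sin -1.9458 − sin -1.5708) = 1.7220
y' = 3.5 − -4.0000·(cos -1.9458 − cos -1.5708) = 2.0349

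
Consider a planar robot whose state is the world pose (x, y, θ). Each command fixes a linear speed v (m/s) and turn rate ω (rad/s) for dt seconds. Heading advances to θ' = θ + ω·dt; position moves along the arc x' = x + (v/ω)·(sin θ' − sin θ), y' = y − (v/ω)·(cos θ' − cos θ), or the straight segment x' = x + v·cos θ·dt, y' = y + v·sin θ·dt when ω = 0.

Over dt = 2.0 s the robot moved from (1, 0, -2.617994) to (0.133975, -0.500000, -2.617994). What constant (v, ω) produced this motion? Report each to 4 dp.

Δθ = -2.617994 − -2.617994 = 0.000000
ω = Δθ/dt = 0.000000/2.0 = 0.0000
ω = 0 → v = (Δx·cos θ + Δy·sin θ)/dt = 0.5000

v = 0.5000, ω = 0.0000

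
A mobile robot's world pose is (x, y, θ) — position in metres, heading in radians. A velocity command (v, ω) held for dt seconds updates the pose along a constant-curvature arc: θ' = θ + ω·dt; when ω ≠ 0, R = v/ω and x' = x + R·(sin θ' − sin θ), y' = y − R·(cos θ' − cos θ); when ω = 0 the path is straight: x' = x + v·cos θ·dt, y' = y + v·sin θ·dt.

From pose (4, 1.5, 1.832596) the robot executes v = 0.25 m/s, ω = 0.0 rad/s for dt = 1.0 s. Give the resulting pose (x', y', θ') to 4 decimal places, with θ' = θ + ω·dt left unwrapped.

θ' = 1.8326 + 0.0·1.0 = 1.8326
ω = 0 → straight: x' = 4 + 0.25·cos(1.8326)·1.0 = 3.9353
y' = 1.5 + 0.25·sin(1.8326)·1.0 = 1.7415

(3.9353, 1.7415, 1.8326)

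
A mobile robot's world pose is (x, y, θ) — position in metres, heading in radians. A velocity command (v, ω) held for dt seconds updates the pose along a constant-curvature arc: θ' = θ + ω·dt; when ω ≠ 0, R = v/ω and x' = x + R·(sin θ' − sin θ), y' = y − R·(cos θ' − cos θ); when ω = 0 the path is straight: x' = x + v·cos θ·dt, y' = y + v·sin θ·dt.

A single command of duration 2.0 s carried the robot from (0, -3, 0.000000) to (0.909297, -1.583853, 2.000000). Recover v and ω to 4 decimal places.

v = 1.0000, ω = 1.0000

Δθ = 2.000000 − 0.000000 = 2.000000
ω = Δθ/dt = 2.000000/2.0 = 1.0000
R = −Δy/(cos θ' − cos θ) = 1.0000
v = R·ω = 1.0000·1.0000 = 1.0000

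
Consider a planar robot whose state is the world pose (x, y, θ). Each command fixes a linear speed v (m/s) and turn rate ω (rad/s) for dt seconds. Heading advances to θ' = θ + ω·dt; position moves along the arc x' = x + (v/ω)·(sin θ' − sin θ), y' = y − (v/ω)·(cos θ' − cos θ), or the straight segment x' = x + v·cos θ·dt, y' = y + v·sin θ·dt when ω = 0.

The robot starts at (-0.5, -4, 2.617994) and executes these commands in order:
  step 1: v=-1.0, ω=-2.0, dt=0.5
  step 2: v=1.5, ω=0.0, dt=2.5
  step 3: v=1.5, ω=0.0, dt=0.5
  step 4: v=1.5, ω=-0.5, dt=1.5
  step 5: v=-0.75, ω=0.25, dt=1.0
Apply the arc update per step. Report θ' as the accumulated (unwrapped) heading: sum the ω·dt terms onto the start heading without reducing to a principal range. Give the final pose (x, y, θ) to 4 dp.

step 1: θ'=1.6180 (R=0.5000) → pose (-0.2506, -4.4094, 1.6180)
step 2: θ'=1.6180 (straight) → pose (-0.4275, -0.6636, 1.6180)
step 3: θ'=1.6180 (straight) → pose (-0.4629, 0.0856, 1.6180)
step 4: θ'=0.8680 (R=-3.0000) → pose (0.2447, 2.1662, 0.8680)
step 5: θ'=1.1180 (R=-3.0000) → pose (-0.1639, 1.5396, 1.1180)

(-0.1639, 1.5396, 1.1180)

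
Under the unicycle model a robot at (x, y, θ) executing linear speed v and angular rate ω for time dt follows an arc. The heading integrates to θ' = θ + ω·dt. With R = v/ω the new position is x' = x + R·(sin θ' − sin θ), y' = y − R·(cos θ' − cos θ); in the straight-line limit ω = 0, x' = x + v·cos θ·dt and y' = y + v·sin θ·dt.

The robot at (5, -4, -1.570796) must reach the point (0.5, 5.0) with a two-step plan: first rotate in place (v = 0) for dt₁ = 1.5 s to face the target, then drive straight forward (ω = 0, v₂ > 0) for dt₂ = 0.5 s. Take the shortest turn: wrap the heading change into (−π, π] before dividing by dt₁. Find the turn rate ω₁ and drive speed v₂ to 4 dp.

heading to target = atan2(5−-4, 0.5−5) = 2.0344
Δθ = wrap(2.0344 − -1.5708) = -2.6779; ω₁ = Δθ/dt₁ = -1.7853
distance = √((0.5−5)² + (5−-4)²) = 10.0623; v₂ = distance/dt₂ = 20.1246

ω₁ = -1.7853, v₂ = 20.1246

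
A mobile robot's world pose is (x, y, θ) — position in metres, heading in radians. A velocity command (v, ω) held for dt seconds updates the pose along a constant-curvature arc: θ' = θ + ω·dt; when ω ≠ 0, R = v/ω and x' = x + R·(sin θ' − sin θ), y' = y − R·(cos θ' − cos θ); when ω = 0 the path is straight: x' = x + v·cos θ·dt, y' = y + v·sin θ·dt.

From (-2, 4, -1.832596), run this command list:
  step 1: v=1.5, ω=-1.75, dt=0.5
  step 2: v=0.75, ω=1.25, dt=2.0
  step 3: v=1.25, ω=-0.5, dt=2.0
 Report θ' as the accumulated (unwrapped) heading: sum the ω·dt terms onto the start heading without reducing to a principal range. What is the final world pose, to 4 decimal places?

(-0.5172, 0.7545, -1.2076)

step 1: θ'=-2.7076 (R=-0.8571) → pose (-2.4675, 3.4442, -2.7076)
step 2: θ'=-0.2076 (R=0.6000) → pose (-2.3389, 2.3127, -0.2076)
step 3: θ'=-1.2076 (R=-2.5000) → pose (-0.5172, 0.7545, -1.2076)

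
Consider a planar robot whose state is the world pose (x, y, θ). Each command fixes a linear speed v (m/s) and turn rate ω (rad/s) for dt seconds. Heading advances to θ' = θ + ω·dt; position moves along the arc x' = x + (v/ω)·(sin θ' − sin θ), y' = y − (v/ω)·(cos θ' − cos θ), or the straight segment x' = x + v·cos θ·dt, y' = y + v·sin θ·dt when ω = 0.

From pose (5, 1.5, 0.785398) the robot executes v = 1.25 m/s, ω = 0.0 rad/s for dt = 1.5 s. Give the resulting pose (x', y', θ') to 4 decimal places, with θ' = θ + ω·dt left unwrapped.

(6.3258, 2.8258, 0.7854)

θ' = 0.7854 + 0.0·1.5 = 0.7854
ω = 0 → straight: x' = 5 + 1.25·cos(0.7854)·1.5 = 6.3258
y' = 1.5 + 1.25·sin(0.7854)·1.5 = 2.8258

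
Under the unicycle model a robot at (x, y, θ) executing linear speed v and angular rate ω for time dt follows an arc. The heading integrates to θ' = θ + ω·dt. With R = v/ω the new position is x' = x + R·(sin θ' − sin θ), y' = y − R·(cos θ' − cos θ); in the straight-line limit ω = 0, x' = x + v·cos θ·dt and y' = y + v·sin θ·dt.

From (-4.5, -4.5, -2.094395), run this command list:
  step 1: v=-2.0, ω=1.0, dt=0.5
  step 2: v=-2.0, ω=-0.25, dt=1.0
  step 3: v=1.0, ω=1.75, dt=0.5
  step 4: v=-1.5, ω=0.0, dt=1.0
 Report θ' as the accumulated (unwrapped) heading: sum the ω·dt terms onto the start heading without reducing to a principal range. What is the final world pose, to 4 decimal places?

step 1: θ'=-1.5944 (R=-2.0000) → pose (-4.2326, -3.5472, -1.5944)
step 2: θ'=-1.8444 (R=8.0000) → pose (-3.9373, -1.5744, -1.8444)
step 3: θ'=-0.9694 (R=0.5714) → pose (-3.8583, -2.0521, -0.9694)
step 4: θ'=-0.9694 (straight) → pose (-4.7070, -0.8153, -0.9694)

(-4.7070, -0.8153, -0.9694)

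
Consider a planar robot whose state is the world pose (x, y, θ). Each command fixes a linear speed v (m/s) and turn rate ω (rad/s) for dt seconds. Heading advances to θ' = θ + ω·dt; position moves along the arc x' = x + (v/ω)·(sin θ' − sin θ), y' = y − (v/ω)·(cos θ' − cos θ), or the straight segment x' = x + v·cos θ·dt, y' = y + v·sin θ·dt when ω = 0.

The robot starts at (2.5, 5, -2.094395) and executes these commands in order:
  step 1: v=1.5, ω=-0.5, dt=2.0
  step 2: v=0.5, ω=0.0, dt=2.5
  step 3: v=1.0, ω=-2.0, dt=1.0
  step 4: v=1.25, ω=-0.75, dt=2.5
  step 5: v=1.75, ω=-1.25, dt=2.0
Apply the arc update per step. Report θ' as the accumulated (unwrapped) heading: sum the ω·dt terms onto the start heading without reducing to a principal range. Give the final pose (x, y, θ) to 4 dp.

step 1: θ'=-3.0944 (R=-3.0000) → pose (0.0435, 3.5033, -3.0944)
step 2: θ'=-3.0944 (straight) → pose (-1.2051, 3.4444, -3.0944)
step 3: θ'=-5.0944 (R=-0.5000) → pose (-1.6927, 4.1302, -5.0944)
step 4: θ'=-6.9694 (R=-1.6667) → pose (0.9099, 4.7983, -6.9694)
step 5: θ'=-9.4694 (R=-1.4000) → pose (-0.0396, 2.3166, -9.4694)

(-0.0396, 2.3166, -9.4694)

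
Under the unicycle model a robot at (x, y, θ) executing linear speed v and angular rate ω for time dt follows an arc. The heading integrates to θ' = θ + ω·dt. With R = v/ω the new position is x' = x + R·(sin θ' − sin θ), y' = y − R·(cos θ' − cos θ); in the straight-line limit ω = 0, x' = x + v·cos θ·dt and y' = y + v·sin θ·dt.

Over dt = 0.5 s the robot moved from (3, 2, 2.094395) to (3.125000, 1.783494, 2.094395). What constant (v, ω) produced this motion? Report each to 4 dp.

v = -0.5000, ω = 0.0000

Δθ = 2.094395 − 2.094395 = 0.000000
ω = Δθ/dt = 0.000000/0.5 = 0.0000
ω = 0 → v = (Δx·cos θ + Δy·sin θ)/dt = -0.5000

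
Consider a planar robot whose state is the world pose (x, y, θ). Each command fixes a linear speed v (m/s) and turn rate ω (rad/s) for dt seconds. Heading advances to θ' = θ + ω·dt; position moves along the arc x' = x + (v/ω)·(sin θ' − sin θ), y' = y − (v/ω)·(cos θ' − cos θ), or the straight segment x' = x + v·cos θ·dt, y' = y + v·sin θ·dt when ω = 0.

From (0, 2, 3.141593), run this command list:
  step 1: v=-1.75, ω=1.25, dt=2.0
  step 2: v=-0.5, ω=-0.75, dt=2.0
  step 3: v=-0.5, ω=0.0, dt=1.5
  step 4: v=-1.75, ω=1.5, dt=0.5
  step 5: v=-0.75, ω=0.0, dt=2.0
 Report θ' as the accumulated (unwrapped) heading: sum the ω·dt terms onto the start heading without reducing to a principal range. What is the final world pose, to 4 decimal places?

(0.9800, 8.3613, 4.8916)

step 1: θ'=5.6416 (R=-1.4000) → pose (0.8379, 4.5216, 5.6416)
step 2: θ'=4.1416 (R=0.6667) → pose (0.6759, 5.4159, 4.1416)
step 3: θ'=4.1416 (straight) → pose (1.0811, 6.0470, 4.1416)
step 4: θ'=4.8916 (R=-1.1667) → pose (1.2474, 6.8853, 4.8916)
step 5: θ'=4.8916 (straight) → pose (0.9800, 8.3613, 4.8916)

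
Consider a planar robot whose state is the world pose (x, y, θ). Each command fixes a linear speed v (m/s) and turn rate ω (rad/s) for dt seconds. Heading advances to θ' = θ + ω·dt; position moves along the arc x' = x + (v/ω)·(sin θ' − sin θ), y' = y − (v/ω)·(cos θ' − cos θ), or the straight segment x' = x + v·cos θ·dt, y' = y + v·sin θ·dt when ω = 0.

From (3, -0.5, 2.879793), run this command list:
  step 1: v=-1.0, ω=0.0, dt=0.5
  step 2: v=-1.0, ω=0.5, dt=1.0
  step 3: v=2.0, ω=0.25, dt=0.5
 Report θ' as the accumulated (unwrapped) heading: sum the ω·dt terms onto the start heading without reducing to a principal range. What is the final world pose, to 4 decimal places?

step 1: θ'=2.8798 (straight) → pose (3.4830, -0.6294, 2.8798)
step 2: θ'=3.3798 (R=-2.0000) → pose (4.4725, -0.6411, 3.3798)
step 3: θ'=3.5048 (R=8.0000) → pose (3.5180, -0.9371, 3.5048)

(3.5180, -0.9371, 3.5048)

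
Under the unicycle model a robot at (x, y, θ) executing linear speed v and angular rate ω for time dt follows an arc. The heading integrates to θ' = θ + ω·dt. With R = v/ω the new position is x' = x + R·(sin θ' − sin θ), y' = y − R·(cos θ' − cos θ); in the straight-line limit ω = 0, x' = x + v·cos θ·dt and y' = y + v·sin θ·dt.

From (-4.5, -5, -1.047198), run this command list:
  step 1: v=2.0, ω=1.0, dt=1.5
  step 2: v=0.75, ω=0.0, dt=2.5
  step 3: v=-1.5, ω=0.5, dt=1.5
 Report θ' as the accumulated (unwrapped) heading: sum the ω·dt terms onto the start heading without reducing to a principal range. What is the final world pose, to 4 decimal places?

step 1: θ'=0.4528 (R=2.0000) → pose (-1.8930, -5.7985, 0.4528)
step 2: θ'=0.4528 (straight) → pose (-0.2069, -4.9782, 0.4528)
step 3: θ'=1.2028 (R=-3.0000) → pose (-1.6936, -6.5966, 1.2028)

(-1.6936, -6.5966, 1.2028)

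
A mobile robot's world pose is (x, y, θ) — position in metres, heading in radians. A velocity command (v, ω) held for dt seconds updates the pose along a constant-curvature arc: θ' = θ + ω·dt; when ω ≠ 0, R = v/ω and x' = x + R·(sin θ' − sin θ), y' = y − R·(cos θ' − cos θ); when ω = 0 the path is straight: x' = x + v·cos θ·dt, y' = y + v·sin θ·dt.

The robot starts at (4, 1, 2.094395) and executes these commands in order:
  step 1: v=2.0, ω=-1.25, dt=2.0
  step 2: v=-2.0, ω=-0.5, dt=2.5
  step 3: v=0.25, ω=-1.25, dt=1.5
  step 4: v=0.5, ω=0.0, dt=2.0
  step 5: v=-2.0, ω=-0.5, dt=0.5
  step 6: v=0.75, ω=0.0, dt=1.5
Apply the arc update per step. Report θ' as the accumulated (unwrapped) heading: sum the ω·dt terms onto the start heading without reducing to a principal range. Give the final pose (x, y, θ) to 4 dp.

step 1: θ'=-0.4056 (R=-1.6000) → pose (6.0170, 3.2702, -0.4056)
step 2: θ'=-1.6556 (R=4.0000) → pose (3.6096, 7.2845, -1.6556)
step 3: θ'=-3.5306 (R=-0.2000) → pose (3.3345, 7.1164, -3.5306)
step 4: θ'=-3.5306 (straight) → pose (2.4092, 7.4956, -3.5306)
step 5: θ'=-3.7806 (R=4.0000) → pose (3.2777, 7.0052, -3.7806)
step 6: θ'=-3.7806 (straight) → pose (2.3747, 7.6762, -3.7806)

(2.3747, 7.6762, -3.7806)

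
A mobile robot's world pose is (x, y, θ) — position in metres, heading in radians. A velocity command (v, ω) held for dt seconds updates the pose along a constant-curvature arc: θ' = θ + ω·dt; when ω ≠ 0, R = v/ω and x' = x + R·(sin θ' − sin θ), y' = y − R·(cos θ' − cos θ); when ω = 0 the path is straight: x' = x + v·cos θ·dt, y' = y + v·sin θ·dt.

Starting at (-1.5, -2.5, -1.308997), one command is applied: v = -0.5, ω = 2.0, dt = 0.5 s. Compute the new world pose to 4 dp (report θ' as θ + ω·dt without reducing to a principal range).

θ' = -1.3090 + 2.0·0.5 = -0.3090
R = v/ω = -0.5/2.0 = -0.2500
x' = -1.5 + -0.2500·(sin -0.3090 − sin -1.3090) = -1.6655
y' = -2.5 − -0.2500·(cos -0.3090 − cos -1.3090) = -2.3265

(-1.6655, -2.3265, -0.3090)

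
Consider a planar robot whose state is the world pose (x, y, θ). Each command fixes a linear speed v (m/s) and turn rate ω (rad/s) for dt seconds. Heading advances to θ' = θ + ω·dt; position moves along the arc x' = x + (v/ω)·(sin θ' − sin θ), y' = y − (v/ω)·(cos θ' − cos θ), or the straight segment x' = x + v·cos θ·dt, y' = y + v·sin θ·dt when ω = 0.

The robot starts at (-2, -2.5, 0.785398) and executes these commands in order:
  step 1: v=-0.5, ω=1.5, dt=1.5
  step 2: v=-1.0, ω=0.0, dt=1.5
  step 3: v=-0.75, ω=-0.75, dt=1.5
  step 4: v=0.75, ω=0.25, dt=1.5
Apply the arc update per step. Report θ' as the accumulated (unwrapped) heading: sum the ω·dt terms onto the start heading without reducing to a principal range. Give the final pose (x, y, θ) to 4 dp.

(-0.0338, -2.9208, 2.2854)

step 1: θ'=3.0354 (R=-0.3333) → pose (-1.7996, -3.0672, 3.0354)
step 2: θ'=3.0354 (straight) → pose (-0.3081, -3.2262, 3.0354)
step 3: θ'=1.9104 (R=1.0000) → pose (0.5288, -3.8874, 1.9104)
step 4: θ'=2.2854 (R=3.0000) → pose (-0.0338, -2.9208, 2.2854)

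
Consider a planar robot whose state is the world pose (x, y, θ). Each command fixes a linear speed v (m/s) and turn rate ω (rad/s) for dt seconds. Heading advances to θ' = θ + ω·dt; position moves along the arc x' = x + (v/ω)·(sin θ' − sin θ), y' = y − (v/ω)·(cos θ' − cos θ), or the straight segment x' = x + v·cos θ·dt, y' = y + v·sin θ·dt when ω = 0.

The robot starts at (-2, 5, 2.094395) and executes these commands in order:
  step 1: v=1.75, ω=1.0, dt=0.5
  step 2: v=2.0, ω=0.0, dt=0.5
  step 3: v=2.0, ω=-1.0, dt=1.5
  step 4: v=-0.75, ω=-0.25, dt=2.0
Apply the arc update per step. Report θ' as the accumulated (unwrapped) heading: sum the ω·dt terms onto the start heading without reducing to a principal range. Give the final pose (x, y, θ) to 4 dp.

(-5.1817, 7.6552, 0.5944)

step 1: θ'=2.5944 (R=1.7500) → pose (-2.6050, 5.6195, 2.5944)
step 2: θ'=2.5944 (straight) → pose (-3.4590, 6.1398, 2.5944)
step 3: θ'=1.0944 (R=-2.0000) → pose (-4.1957, 8.7649, 1.0944)
step 4: θ'=0.5944 (R=3.0000) → pose (-5.1817, 7.6552, 0.5944)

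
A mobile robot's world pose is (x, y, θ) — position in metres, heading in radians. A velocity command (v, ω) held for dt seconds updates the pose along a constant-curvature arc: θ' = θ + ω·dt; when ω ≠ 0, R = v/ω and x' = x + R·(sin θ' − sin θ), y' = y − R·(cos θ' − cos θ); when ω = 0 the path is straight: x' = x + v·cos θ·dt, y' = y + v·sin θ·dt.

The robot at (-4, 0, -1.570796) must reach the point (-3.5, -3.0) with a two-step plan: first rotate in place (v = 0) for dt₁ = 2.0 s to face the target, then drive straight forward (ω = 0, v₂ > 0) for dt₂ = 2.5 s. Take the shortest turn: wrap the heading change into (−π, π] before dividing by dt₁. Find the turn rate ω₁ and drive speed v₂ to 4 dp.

ω₁ = 0.0826, v₂ = 1.2166

heading to target = atan2(-3−0, -3.5−-4) = -1.4056
Δθ = wrap(-1.4056 − -1.5708) = 0.1651; ω₁ = Δθ/dt₁ = 0.0826
distance = √((-3.5−-4)² + (-3−0)²) = 3.0414; v₂ = distance/dt₂ = 1.2166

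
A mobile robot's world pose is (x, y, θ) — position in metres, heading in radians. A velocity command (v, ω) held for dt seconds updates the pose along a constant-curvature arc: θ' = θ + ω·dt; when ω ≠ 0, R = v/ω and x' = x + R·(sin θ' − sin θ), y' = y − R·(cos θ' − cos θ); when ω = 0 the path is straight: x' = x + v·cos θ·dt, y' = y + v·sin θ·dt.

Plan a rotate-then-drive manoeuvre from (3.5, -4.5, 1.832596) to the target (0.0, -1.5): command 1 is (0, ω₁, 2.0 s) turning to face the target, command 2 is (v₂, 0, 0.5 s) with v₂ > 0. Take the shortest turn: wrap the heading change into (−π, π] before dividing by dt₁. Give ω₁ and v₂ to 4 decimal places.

heading to target = atan2(-1.5−-4.5, 0−3.5) = 2.4330
Δθ = wrap(2.4330 − 1.8326) = 0.6004; ω₁ = Δθ/dt₁ = 0.3002
distance = √((0−3.5)² + (-1.5−-4.5)²) = 4.6098; v₂ = distance/dt₂ = 9.2195

ω₁ = 0.3002, v₂ = 9.2195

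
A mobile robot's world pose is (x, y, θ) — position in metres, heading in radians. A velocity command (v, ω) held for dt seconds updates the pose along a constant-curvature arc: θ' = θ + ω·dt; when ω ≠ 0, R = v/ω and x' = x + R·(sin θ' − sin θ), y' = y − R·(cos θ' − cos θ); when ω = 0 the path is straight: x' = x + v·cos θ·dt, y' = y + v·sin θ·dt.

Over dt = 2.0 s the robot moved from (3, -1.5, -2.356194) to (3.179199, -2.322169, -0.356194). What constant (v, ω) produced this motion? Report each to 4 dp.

Δθ = -0.356194 − -2.356194 = 2.000000
ω = Δθ/dt = 2.000000/2.0 = 1.0000
R = −Δy/(cos θ' − cos θ) = 0.5000
v = R·ω = 0.5000·1.0000 = 0.5000

v = 0.5000, ω = 1.0000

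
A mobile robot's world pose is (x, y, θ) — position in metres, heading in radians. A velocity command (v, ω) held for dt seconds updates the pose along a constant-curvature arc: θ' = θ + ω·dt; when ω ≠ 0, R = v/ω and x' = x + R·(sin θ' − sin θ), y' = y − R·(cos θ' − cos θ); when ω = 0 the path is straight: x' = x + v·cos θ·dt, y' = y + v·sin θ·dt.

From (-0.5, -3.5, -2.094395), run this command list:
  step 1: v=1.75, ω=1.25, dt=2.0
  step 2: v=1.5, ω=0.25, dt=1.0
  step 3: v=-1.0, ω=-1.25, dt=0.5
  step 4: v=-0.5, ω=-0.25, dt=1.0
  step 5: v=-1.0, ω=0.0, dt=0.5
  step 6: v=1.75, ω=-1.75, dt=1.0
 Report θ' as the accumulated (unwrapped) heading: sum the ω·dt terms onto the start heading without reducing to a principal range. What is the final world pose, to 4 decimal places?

(1.8115, -6.1031, -1.9694)

step 1: θ'=0.4056 (R=1.4000) → pose (1.2648, -5.4864, 0.4056)
step 2: θ'=0.6556 (R=6.0000) → pose (2.5552, -4.7293, 0.6556)
step 3: θ'=0.0306 (R=0.8000) → pose (2.0920, -4.8948, 0.0306)
step 4: θ'=-0.2194 (R=2.0000) → pose (1.5955, -4.8478, -0.2194)
step 5: θ'=-0.2194 (straight) → pose (1.1075, -4.7390, -0.2194)
step 6: θ'=-1.9694 (R=-1.0000) → pose (1.8115, -6.1031, -1.9694)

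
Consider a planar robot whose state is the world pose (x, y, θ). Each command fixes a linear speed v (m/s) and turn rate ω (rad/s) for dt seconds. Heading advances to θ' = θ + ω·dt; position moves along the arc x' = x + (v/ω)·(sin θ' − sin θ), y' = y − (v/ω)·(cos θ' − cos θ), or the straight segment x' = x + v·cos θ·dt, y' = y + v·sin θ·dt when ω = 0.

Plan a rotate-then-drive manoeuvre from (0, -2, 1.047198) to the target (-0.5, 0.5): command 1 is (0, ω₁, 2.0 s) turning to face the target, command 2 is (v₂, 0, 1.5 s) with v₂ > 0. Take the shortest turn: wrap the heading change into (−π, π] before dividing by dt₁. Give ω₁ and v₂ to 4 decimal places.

heading to target = atan2(0.5−-2, -0.5−0) = 1.7682
Δθ = wrap(1.7682 − 1.0472) = 0.7210; ω₁ = Δθ/dt₁ = 0.3605
distance = √((-0.5−0)² + (0.5−-2)²) = 2.5495; v₂ = distance/dt₂ = 1.6997

ω₁ = 0.3605, v₂ = 1.6997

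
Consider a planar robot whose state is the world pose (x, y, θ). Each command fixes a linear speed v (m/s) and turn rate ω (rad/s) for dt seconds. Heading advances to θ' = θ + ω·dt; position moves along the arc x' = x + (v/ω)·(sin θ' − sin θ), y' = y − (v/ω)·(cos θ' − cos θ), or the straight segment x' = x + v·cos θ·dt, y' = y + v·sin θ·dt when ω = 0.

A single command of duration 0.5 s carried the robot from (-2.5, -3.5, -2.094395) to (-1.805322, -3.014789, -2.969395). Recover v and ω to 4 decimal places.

v = -1.7500, ω = -1.7500

Δθ = -2.969395 − -2.094395 = -0.875000
ω = Δθ/dt = -0.875000/0.5 = -1.7500
R = Δx/(sin θ' − sin θ) = 1.0000
v = R·ω = 1.0000·-1.7500 = -1.7500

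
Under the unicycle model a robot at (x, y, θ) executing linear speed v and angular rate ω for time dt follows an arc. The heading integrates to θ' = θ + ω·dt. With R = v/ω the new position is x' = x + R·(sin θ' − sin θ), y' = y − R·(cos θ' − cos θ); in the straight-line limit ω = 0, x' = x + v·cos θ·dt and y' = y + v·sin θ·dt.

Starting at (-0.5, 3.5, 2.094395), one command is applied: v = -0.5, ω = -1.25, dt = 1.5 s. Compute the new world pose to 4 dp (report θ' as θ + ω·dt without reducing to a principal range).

θ' = 2.0944 + -1.25·1.5 = 0.2194
R = v/ω = -0.5/-1.25 = 0.4000
x' = -0.5 + 0.4000·(sin 0.2194 − sin 2.0944) = -0.7594
y' = 3.5 − 0.4000·(cos 0.2194 − cos 2.0944) = 2.9096

(-0.7594, 2.9096, 0.2194)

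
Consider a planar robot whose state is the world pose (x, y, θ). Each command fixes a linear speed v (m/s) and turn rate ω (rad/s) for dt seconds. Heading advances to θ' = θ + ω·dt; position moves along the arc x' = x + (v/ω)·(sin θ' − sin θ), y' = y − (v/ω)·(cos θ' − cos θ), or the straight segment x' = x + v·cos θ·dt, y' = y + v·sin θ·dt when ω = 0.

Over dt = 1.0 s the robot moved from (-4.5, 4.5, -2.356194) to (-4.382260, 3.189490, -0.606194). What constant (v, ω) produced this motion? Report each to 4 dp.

Δθ = -0.606194 − -2.356194 = 1.750000
ω = Δθ/dt = 1.750000/1.0 = 1.7500
R = −Δy/(cos θ' − cos θ) = 0.8571
v = R·ω = 0.8571·1.7500 = 1.5000

v = 1.5000, ω = 1.7500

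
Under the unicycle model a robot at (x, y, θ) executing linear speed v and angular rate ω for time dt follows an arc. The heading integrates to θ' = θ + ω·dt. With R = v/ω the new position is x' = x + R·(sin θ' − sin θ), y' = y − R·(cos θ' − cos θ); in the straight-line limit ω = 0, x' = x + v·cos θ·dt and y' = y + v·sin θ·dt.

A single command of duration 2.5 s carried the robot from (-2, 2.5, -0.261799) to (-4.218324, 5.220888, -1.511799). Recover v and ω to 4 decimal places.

v = -1.5000, ω = -0.5000

Δθ = -1.511799 − -0.261799 = -1.250000
ω = Δθ/dt = -1.250000/2.5 = -0.5000
R = −Δy/(cos θ' − cos θ) = 3.0000
v = R·ω = 3.0000·-0.5000 = -1.5000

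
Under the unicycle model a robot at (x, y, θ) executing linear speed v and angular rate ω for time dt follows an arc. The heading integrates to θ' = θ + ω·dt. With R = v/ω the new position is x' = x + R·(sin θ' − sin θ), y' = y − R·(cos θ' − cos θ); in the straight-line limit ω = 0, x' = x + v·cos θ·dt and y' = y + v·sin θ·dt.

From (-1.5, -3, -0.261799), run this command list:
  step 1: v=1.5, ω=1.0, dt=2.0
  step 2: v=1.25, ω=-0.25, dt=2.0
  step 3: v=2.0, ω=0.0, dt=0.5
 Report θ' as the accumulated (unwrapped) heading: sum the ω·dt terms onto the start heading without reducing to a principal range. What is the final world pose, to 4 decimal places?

step 1: θ'=1.7382 (R=1.5000) → pose (0.3673, -1.3012, 1.7382)
step 2: θ'=1.2382 (R=-5.0000) → pose (0.5714, 1.1644, 1.2382)
step 3: θ'=1.2382 (straight) → pose (0.8979, 2.1096, 1.2382)

(0.8979, 2.1096, 1.2382)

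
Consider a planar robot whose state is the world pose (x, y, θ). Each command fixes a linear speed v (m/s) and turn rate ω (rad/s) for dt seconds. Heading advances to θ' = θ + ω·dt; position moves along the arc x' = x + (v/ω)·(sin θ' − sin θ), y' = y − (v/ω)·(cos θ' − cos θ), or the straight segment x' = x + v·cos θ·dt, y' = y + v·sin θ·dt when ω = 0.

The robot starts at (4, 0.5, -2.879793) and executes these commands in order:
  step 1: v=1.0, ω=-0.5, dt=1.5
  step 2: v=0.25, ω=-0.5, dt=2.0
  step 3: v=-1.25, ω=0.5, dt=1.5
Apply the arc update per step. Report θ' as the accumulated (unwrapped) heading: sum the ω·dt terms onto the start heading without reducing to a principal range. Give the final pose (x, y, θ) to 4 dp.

(3.0896, -0.5771, -3.8798)

step 1: θ'=-3.6298 (R=-2.0000) → pose (2.5443, 0.6655, -3.6298)
step 2: θ'=-4.6298 (R=-0.5000) → pose (2.2805, 1.0658, -4.6298)
step 3: θ'=-3.8798 (R=-2.5000) → pose (3.0896, -0.5771, -3.8798)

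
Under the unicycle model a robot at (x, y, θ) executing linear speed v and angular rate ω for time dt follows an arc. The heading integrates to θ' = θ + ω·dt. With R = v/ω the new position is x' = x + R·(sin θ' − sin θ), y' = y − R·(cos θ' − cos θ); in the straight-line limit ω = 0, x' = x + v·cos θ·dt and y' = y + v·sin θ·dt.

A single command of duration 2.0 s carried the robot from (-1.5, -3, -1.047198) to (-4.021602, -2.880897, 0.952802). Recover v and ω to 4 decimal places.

v = -1.5000, ω = 1.0000

Δθ = 0.952802 − -1.047198 = 2.000000
ω = Δθ/dt = 2.000000/2.0 = 1.0000
R = Δx/(sin θ' − sin θ) = -1.5000
v = R·ω = -1.5000·1.0000 = -1.5000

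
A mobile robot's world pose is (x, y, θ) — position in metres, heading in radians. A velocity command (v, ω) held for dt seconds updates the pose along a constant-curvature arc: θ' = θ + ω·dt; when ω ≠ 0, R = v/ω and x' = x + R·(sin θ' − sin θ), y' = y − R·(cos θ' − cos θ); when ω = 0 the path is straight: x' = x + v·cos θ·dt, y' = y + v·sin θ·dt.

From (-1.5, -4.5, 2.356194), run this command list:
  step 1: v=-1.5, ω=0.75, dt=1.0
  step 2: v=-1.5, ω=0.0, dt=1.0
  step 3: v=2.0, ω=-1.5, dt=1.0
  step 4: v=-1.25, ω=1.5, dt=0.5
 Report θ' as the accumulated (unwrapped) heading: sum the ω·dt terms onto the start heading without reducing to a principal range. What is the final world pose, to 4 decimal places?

(0.3007, -4.4121, 2.3562)

step 1: θ'=3.1062 (R=-2.0000) → pose (-0.1566, -5.0845, 3.1062)
step 2: θ'=3.1062 (straight) → pose (1.3425, -5.1376, 3.1062)
step 3: θ'=1.6062 (R=-1.3333) → pose (0.0572, -3.8523, 1.6062)
step 4: θ'=2.3562 (R=-0.8333) → pose (0.3007, -4.4121, 2.3562)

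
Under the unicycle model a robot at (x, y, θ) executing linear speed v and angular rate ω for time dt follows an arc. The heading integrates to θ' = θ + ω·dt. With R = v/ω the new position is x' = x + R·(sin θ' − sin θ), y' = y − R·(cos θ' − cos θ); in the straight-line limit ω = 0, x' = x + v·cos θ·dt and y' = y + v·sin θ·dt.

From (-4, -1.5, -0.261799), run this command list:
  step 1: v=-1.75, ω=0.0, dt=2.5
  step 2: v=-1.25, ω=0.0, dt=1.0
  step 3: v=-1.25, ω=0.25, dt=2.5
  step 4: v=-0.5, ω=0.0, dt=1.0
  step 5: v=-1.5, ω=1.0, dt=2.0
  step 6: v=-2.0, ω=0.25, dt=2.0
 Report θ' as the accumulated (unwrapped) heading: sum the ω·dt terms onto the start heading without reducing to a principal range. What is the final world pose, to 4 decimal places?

step 1: θ'=-0.2618 (straight) → pose (-8.2259, -0.3677, -0.2618)
step 2: θ'=-0.2618 (straight) → pose (-9.4333, -0.0441, -0.2618)
step 3: θ'=0.3632 (R=-5.0000) → pose (-12.5038, -0.2000, 0.3632)
step 4: θ'=0.3632 (straight) → pose (-12.9712, -0.3776, 0.3632)
step 5: θ'=2.3632 (R=-1.5000) → pose (-13.4915, -2.8478, 2.3632)
step 6: θ'=2.8632 (R=-8.0000) → pose (-10.0728, -4.8434, 2.8632)

(-10.0728, -4.8434, 2.8632)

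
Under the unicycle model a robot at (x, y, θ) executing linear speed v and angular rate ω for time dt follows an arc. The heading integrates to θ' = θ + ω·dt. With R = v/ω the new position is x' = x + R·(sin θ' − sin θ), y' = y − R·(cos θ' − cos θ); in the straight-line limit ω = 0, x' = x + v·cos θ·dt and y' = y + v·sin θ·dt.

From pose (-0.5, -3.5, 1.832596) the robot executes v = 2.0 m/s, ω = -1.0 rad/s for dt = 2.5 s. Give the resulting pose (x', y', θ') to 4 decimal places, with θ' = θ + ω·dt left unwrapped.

(2.6697, -1.4115, -0.6674)

θ' = 1.8326 + -1.0·2.5 = -0.6674
R = v/ω = 2.0/-1.0 = -2.0000
x' = -0.5 + -2.0000·(sin -0.6674 − sin 1.8326) = 2.6697
y' = -3.5 − -2.0000·(cos -0.6674 − cos 1.8326) = -1.4115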